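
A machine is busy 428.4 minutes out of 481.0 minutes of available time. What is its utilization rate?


Utilization = busy / total × 100
= 428.4 / 481.0 × 100
= 89.1%


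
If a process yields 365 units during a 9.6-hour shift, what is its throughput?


Throughput = units / time
= 365 / 9.6
= 38.0 units/hour


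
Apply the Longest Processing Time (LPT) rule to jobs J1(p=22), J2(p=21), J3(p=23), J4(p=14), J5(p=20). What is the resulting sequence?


LPT: sort by longest processing time first
  J3: p=23
  J1: p=22
  J2: p=21
  J5: p=20
  J4: p=14
Order: J3 → J1 → J2 → J5 → J4


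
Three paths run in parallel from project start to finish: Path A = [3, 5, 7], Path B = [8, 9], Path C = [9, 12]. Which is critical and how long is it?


Path A: 3 + 5 + 7 = 15
Path B: 8 + 9 = 17
Path C: 9 + 12 = 21
Critical path = longest = max(15, 17, 21)
= 21 (Path C)


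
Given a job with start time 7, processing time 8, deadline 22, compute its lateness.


Completion = 7 + 8 = 15
Lateness = C - d = 15 - 22
= -7


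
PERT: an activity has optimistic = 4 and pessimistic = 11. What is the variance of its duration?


σ² = ((p - o) / 6)² = (p - o)² / 36
= (11 - 4)² / 36
= 7² / 36
= 49 / 36
= 1.3611


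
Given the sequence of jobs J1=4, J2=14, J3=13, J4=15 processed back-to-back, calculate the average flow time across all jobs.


Completion times:
  J1: completes at 4
  J2: completes at 18
  J3: completes at 31
  J4: completes at 46
Sum = 99
Average = 99/4
= 24.75


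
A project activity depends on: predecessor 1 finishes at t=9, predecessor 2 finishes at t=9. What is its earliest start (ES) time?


ES = max of all predecessor completion times
Predecessors: [9, 9]
ES = max(9, 9)
= 9


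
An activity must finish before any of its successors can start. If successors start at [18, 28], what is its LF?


LF = min of all successor start times
Successors start at: [18, 28]
LF = min(18, 28)
= 18


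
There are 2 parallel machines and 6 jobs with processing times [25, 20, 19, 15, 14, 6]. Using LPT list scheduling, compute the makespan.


Jobs (LPT sorted): [25, 20, 19, 15, 14, 6]
Machines: 2
  J=25 → Machine 1 (load: 0+25=25)
  J=20 → Machine 2 (load: 0+20=20)
  J=19 → Machine 2 (load: 20+19=39)
  J=15 → Machine 1 (load: 25+15=40)
  J=14 → Machine 2 (load: 39+14=53)
  J=6 → Machine 1 (load: 40+6=46)
Machine loads: [46, 53]
Makespan = max = 53 time units


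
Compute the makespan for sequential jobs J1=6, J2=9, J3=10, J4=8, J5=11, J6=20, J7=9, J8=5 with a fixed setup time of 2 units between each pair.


Makespan = Σ processing + (n-1) × setup
= (6 + 9 + 10 + 8 + 11 + 20 + 9 + 5) + (8-1)×2
= 78 + 14
= 92 time units


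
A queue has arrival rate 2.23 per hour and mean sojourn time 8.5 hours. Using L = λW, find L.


Little's law: L = λ × W
= 2.23 × 8.5
= 18.95


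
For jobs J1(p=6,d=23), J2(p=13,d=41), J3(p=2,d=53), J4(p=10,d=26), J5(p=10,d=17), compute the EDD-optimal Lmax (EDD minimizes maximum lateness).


EDD order: J5 → J1 → J4 → J2 → J3
Completion and lateness:
  J5: C=10, d=17, L=10-17=-7
  J1: C=16, d=23, L=16-23=-7
  J4: C=26, d=26, L=26-26=0
  J2: C=39, d=41, L=39-41=-2
  J3: C=41, d=53, L=41-53=-12
Lmax = max(-7, -7, 0, -2, -12)
= 0


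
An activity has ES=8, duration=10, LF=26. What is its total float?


EF = ES + duration = 8 + 10 = 18
LS = LF - duration = 26 - 10 = 16
Total Float = LF - EF = 26 - 18
(or LS - ES = 16 - 8)
= 8


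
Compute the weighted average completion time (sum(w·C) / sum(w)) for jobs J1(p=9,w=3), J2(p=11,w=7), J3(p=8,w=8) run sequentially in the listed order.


Completion times:
  J1: C=9, w×C=3×9=27
  J2: C=20, w×C=7×20=140
  J3: C=28, w×C=8×28=224
Sum w×C = 391
Sum w = 18
Weighted avg = 391/18
= 21.72


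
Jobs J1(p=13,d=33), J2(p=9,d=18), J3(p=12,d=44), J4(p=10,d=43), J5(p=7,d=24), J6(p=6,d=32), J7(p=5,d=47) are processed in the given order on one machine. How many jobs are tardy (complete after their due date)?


Completion vs due date:
  J1: C=13, d=33 → on time
  J2: C=22, d=18 → TARDY
  J3: C=34, d=44 → on time
  J4: C=44, d=43 → TARDY
  J5: C=51, d=24 → TARDY
  J6: C=57, d=32 → TARDY
  J7: C=62, d=47 → TARDY
Tardy jobs: J2, J4, J5, J6, J7
Count = 5


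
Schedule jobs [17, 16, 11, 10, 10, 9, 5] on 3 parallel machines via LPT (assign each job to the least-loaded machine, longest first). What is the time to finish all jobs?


Jobs (LPT sorted): [17, 16, 11, 10, 10, 9, 5]
Machines: 3
  J=17 → Machine 1 (load: 0+17=17)
  J=16 → Machine 2 (load: 0+16=16)
  J=11 → Machine 3 (load: 0+11=11)
  J=10 → Machine 3 (load: 11+10=21)
  J=10 → Machine 2 (load: 16+10=26)
  J=9 → Machine 1 (load: 17+9=26)
  J=5 → Machine 3 (load: 21+5=26)
Machine loads: [26, 26, 26]
Makespan = max = 26 time units


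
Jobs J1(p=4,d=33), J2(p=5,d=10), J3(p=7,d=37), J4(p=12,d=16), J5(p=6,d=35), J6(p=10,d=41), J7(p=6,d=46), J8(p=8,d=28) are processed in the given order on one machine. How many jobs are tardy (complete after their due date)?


Completion vs due date:
  J1: C=4, d=33 → on time
  J2: C=9, d=10 → on time
  J3: C=16, d=37 → on time
  J4: C=28, d=16 → TARDY
  J5: C=34, d=35 → on time
  J6: C=44, d=41 → TARDY
  J7: C=50, d=46 → TARDY
  J8: C=58, d=28 → TARDY
Tardy jobs: J4, J6, J7, J8
Count = 4


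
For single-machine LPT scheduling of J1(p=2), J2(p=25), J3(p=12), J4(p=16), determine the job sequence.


LPT: sort by longest processing time first
  J2: p=25
  J4: p=16
  J3: p=12
  J1: p=2
Order: J2 → J4 → J3 → J1


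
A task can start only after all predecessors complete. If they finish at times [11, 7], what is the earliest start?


ES = max of all predecessor completion times
Predecessors: [11, 7]
ES = max(11, 7)
= 11


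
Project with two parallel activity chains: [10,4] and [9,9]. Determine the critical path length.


Path A: 10 + 4 = 14
Path B: 9 + 9 = 18
Critical path = longest = max(14, 18)
= 18 (Path B)


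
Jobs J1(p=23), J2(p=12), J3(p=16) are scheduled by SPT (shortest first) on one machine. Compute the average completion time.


SPT order: J2 → J3 → J1
Completion times:
  J2: C=12
  J3: C=28
  J1: C=51
Sum = 91, n = 3
Mean flow = 91/3
= 30.33


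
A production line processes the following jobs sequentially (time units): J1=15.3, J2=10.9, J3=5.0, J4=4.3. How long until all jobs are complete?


Sequential makespan: sum all processing times
= 15.3 + 10.9 + 5.0 + 4.3
= 35.5 time units


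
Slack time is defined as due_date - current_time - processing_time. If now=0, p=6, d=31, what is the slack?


Slack = due - current_time - processing
= 31 - 0 - 6
= 25


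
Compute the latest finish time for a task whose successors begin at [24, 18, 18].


LF = min of all successor start times
Successors start at: [24, 18, 18]
LF = min(24, 18, 18)
= 18


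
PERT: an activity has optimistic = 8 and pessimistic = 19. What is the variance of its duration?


σ² = ((p - o) / 6)² = (p - o)² / 36
= (19 - 8)² / 36
= 11² / 36
= 121 / 36
= 3.3611


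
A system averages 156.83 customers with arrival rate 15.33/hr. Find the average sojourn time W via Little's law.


Little's law: L = λW → W = L / λ
= 156.83 / 15.33
= 10.23 hours


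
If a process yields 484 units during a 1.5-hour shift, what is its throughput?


Throughput = units / time
= 484 / 1.5
= 322.7 units/hour


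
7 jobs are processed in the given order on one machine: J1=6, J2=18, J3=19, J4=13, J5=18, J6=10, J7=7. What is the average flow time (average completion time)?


Completion times:
  J1: completes at 6
  J2: completes at 24
  J3: completes at 43
  J4: completes at 56
  J5: completes at 74
  J6: completes at 84
  J7: completes at 91
Sum = 378
Average = 378/7
= 54.00


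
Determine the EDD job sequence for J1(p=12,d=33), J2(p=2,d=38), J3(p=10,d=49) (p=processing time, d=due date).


EDD: sort by earliest due date
  J1: d=33, p=12
  J2: d=38, p=2
  J3: d=49, p=10
Order: J1 → J2 → J3


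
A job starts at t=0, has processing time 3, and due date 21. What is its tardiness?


Completion = start + processing = 0 + 3 = 3
Tardiness = max(0, C - d) = max(0, 3 - 21)
= max(0, -18)
= 0


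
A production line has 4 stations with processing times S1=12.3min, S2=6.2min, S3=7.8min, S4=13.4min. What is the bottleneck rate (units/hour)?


Bottleneck = longest station time
Station times: [12.3, 6.2, 7.8, 13.4]
Max = 13.4 min
Rate = 60 / 13.4
= 4.48 units/hour (bottleneck: 13.4min)


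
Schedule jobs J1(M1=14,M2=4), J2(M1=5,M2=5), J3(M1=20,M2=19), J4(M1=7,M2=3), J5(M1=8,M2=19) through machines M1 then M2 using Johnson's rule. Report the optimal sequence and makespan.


Johnson's rule:
Group 1 (M1≤M2, sort by M1): ['J2', 'J5']
Group 2 (M1>M2, sort desc M2): ['J3', 'J1', 'J4']
Sequence: J2 → J5 → J3 → J1 → J4
Makespan calculation:
  J2: M1 done=5, M2 done=10
  J5: M1 done=13, M2 done=32
  J3: M1 done=33, M2 done=52
  J1: M1 done=47, M2 done=56
  J4: M1 done=54, M2 done=59
= Sequence: J2 → J5 → J3 → J1 → J4, Makespan: 59


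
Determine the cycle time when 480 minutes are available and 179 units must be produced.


Cycle time = available time / demand
= 480 / 179
= 2.68 min/unit


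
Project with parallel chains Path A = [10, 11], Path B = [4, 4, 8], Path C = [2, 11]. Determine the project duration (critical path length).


Path A: 10 + 11 = 21
Path B: 4 + 4 + 8 = 16
Path C: 2 + 11 = 13
Critical path = longest = max(21, 16, 13)
= 21 (Path A)


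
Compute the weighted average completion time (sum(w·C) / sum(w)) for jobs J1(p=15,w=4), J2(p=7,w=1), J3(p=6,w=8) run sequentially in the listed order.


Completion times:
  J1: C=15, w×C=4×15=60
  J2: C=22, w×C=1×22=22
  J3: C=28, w×C=8×28=224
Sum w×C = 306
Sum w = 13
Weighted avg = 306/13
= 23.54


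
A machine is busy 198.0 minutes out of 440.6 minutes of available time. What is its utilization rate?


Utilization = busy / total × 100
= 198.0 / 440.6 × 100
= 44.9%


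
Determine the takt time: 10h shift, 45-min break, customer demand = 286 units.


Available = 10×60 - 45 = 555 min
Takt time = 555 / 286
= 1.94 min/unit


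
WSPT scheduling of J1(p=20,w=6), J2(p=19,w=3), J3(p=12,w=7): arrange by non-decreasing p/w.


WSPT (Smith's rule): sort by p/w ascending
  J3: p/w = 12/7 = 1.714
  J1: p/w = 20/6 = 3.333
  J2: p/w = 19/3 = 6.333
Order: J3 → J1 → J2


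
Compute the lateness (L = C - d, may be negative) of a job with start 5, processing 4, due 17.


Completion = 5 + 4 = 9
Lateness = C - d = 9 - 17
= -8


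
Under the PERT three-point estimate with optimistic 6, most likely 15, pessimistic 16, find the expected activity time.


te = (o + 4m + p) / 6
= (6 + 4×15 + 16) / 6
= (6 + 60 + 16) / 6
= 82 / 6
= 13.67


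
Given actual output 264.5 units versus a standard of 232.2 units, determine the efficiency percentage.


Efficiency = (actual / standard) × 100
= (264.5 / 232.2) × 100
= 113.9%


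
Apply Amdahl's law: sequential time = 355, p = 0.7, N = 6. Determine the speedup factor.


Amdahl's law: T_p = T × ((1-p) + p/N)
= 355 × ((1-0.7) + 0.7/6)
= 355 × (0.30 + 0.1167)
= 355 × 0.4167
= 147.92
Speedup = 355/147.92
= 2.40×


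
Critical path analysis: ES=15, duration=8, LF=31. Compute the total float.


EF = ES + duration = 15 + 8 = 23
LS = LF - duration = 31 - 8 = 23
Total Float = LF - EF = 31 - 23
(or LS - ES = 23 - 15)
= 8


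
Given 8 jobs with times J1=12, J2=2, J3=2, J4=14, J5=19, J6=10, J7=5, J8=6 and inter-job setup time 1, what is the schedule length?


Makespan = Σ processing + (n-1) × setup
= (12 + 2 + 2 + 14 + 19 + 10 + 5 + 6) + (8-1)×1
= 70 + 7
= 77 time units


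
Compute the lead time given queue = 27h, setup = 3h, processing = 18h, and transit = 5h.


Lead time = queue + setup + processing + transit
= 27 + 3 + 18 + 5
= 53 hours


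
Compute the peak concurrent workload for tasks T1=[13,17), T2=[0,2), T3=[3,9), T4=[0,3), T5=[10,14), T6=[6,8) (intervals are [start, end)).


Check each time point for overlaps:
  t=0: 2 tasks active (T2, T4)
Max concurrent = 2


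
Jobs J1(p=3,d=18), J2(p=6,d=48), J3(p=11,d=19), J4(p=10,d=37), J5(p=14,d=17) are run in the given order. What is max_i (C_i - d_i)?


Lateness per job (L = C - d):
  J1: C=3, d=18, L=-15
  J2: C=9, d=48, L=-39
  J3: C=20, d=19, L=1
  J4: C=30, d=37, L=-7
  J5: C=44, d=17, L=27
Lmax = max(-15, -39, 1, -7, 27)
= 27


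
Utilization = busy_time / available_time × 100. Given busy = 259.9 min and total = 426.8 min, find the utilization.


Utilization = busy / total × 100
= 259.9 / 426.8 × 100
= 60.9%


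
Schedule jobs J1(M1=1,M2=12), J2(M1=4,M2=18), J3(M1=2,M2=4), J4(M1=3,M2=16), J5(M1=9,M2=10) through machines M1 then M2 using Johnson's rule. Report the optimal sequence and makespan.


Johnson's rule:
Group 1 (M1≤M2, sort by M1): ['J1', 'J3', 'J4', 'J2', 'J5']
Group 2 (M1>M2, sort desc M2): []
Sequence: J1 → J3 → J4 → J2 → J5
Makespan calculation:
  J1: M1 done=1, M2 done=13
  J3: M1 done=3, M2 done=17
  J4: M1 done=6, M2 done=33
  J2: M1 done=10, M2 done=51
  J5: M1 done=19, M2 done=61
= Sequence: J1 → J3 → J4 → J2 → J5, Makespan: 61


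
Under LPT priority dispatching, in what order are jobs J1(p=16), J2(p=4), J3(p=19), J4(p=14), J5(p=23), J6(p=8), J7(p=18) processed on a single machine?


LPT: sort by longest processing time first
  J5: p=23
  J3: p=19
  J7: p=18
  J1: p=16
  J4: p=14
  J6: p=8
  J2: p=4
Order: J5 → J3 → J7 → J1 → J4 → J6 → J2


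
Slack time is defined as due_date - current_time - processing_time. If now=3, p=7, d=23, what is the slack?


Slack = due - current_time - processing
= 23 - 3 - 7
= 13


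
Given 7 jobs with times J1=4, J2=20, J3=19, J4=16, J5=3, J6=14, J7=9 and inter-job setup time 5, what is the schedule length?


Makespan = Σ processing + (n-1) × setup
= (4 + 20 + 19 + 16 + 3 + 14 + 9) + (7-1)×5
= 85 + 30
= 115 time units


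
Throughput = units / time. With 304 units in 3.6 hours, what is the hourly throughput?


Throughput = units / time
= 304 / 3.6
= 84.4 units/hour


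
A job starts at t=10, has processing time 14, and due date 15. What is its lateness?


Completion = 10 + 14 = 24
Lateness = C - d = 24 - 15
= 9


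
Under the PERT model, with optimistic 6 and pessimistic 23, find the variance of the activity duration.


σ² = ((p - o) / 6)² = (p - o)² / 36
= (23 - 6)² / 36
= 17² / 36
= 289 / 36
= 8.0278


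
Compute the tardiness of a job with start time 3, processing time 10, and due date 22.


Completion = start + processing = 3 + 10 = 13
Tardiness = max(0, C - d) = max(0, 13 - 22)
= max(0, -9)
= 0


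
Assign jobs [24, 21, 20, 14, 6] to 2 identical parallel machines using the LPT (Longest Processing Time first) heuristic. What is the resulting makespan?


Jobs (LPT sorted): [24, 21, 20, 14, 6]
Machines: 2
  J=24 → Machine 1 (load: 0+24=24)
  J=21 → Machine 2 (load: 0+21=21)
  J=20 → Machine 2 (load: 21+20=41)
  J=14 → Machine 1 (load: 24+14=38)
  J=6 → Machine 1 (load: 38+6=44)
Machine loads: [44, 41]
Makespan = max = 44 time units


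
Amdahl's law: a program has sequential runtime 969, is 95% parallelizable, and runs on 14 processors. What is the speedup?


Amdahl's law: T_p = T × ((1-p) + p/N)
= 969 × ((1-0.95) + 0.95/14)
= 969 × (0.05 + 0.0679)
= 969 × 0.1179
= 114.20
Speedup = 969/114.20
= 8.48×


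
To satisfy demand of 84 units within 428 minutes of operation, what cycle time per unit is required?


Cycle time = available time / demand
= 428 / 84
= 5.10 min/unit


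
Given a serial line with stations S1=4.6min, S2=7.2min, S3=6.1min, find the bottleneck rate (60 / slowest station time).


Bottleneck = longest station time
Station times: [4.6, 7.2, 6.1]
Max = 7.2 min
Rate = 60 / 7.2
= 8.33 units/hour (bottleneck: 7.2min)


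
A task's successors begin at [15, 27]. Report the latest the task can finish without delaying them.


LF = min of all successor start times
Successors start at: [15, 27]
LF = min(15, 27)
= 15


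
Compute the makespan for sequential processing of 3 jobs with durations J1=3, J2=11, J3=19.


Sequential makespan: sum all processing times
= 3 + 11 + 19
= 33 time units


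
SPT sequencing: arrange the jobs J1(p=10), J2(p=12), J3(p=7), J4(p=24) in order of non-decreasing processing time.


SPT: sort by shortest processing time
  J3: p=7
  J1: p=10
  J2: p=12
  J4: p=24
Order: J3 → J1 → J2 → J4


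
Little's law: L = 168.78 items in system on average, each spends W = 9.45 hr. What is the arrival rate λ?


Little's law: L = λW → λ = L / W
= 168.78 / 9.45
= 17.86 per hour


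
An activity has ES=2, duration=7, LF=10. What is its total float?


EF = ES + duration = 2 + 7 = 9
LS = LF - duration = 10 - 7 = 3
Total Float = LF - EF = 10 - 9
(or LS - ES = 3 - 2)
= 1


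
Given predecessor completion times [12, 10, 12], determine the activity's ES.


ES = max of all predecessor completion times
Predecessors: [12, 10, 12]
ES = max(12, 10, 12)
= 12


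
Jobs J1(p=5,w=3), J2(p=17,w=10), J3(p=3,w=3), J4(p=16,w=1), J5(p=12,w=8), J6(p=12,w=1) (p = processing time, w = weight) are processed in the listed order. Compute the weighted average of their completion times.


Completion times:
  J1: C=5, w×C=3×5=15
  J2: C=22, w×C=10×22=220
  J3: C=25, w×C=3×25=75
  J4: C=41, w×C=1×41=41
  J5: C=53, w×C=8×53=424
  J6: C=65, w×C=1×65=65
Sum w×C = 840
Sum w = 26
Weighted avg = 840/26
= 32.31


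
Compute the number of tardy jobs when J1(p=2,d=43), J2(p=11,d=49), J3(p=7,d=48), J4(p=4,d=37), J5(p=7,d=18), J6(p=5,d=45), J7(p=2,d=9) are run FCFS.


Completion vs due date:
  J1: C=2, d=43 → on time
  J2: C=13, d=49 → on time
  J3: C=20, d=48 → on time
  J4: C=24, d=37 → on time
  J5: C=31, d=18 → TARDY
  J6: C=36, d=45 → on time
  J7: C=38, d=9 → TARDY
Tardy jobs: J5, J7
Count = 2


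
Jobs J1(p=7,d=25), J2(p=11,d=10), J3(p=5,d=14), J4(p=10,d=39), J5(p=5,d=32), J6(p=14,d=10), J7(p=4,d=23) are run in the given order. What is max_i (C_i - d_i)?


Lateness per job (L = C - d):
  J1: C=7, d=25, L=-18
  J2: C=18, d=10, L=8
  J3: C=23, d=14, L=9
  J4: C=33, d=39, L=-6
  J5: C=38, d=32, L=6
  J6: C=52, d=10, L=42
  J7: C=56, d=23, L=33
Lmax = max(-18, 8, 9, -6, 6, 42, 33)
= 42


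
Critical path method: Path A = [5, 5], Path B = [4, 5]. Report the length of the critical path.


Path A: 5 + 5 = 10
Path B: 4 + 5 = 9
Critical path = longest = max(10, 9)
= 10 (Path A)


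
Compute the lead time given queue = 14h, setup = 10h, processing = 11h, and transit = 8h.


Lead time = queue + setup + processing + transit
= 14 + 10 + 11 + 8
= 43 hours


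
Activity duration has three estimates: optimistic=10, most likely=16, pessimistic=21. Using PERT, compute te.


te = (o + 4m + p) / 6
= (10 + 4×16 + 21) / 6
= (10 + 64 + 21) / 6
= 95 / 6
= 15.83


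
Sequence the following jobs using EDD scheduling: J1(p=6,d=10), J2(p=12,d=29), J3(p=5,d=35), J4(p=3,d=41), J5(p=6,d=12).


EDD: sort by earliest due date
  J1: d=10, p=6
  J5: d=12, p=6
  J2: d=29, p=12
  J3: d=35, p=5
  J4: d=41, p=3
Order: J1 → J5 → J2 → J3 → J4


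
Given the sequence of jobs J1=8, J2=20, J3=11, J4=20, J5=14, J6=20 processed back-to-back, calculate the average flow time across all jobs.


Completion times:
  J1: completes at 8
  J2: completes at 28
  J3: completes at 39
  J4: completes at 59
  J5: completes at 73
  J6: completes at 93
Sum = 300
Average = 300/6
= 50.00


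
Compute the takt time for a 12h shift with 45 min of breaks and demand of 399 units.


Available = 12×60 - 45 = 675 min
Takt time = 675 / 399
= 1.69 min/unit


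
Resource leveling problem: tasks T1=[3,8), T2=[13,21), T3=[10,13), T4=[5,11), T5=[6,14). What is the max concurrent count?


Check each time point for overlaps:
  t=6: 3 tasks active (T1, T4, T5)
Max concurrent = 3


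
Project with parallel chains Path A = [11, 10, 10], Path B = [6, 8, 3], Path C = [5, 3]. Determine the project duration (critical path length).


Path A: 11 + 10 + 10 = 31
Path B: 6 + 8 + 3 = 17
Path C: 5 + 3 = 8
Critical path = longest = max(31, 17, 8)
= 31 (Path A)


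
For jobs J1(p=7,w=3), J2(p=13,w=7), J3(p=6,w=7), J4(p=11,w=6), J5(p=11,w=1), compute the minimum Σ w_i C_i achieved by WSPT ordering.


WSPT order (by p/w): J3 → J4 → J2 → J1 → J5
  J3: C=6, w·C=7×6=42
  J4: C=17, w·C=6×17=102
  J2: C=30, w·C=7×30=210
  J1: C=37, w·C=3×37=111
  J5: C=48, w·C=1×48=48
Σ w·C = 513
= 513


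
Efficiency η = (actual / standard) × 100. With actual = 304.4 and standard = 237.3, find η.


Efficiency = (actual / standard) × 100
= (304.4 / 237.3) × 100
= 128.3%


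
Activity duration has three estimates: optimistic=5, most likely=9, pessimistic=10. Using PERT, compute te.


te = (o + 4m + p) / 6
= (5 + 4×9 + 10) / 6
= (5 + 36 + 10) / 6
= 51 / 6
= 8.50


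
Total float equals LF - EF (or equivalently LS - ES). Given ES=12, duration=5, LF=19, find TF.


EF = ES + duration = 12 + 5 = 17
LS = LF - duration = 19 - 5 = 14
Total Float = LF - EF = 19 - 17
(or LS - ES = 14 - 12)
= 2


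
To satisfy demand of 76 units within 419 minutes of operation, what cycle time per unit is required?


Cycle time = available time / demand
= 419 / 76
= 5.51 min/unit


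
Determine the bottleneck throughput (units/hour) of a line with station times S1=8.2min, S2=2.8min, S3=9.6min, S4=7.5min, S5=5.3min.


Bottleneck = longest station time
Station times: [8.2, 2.8, 9.6, 7.5, 5.3]
Max = 9.6 min
Rate = 60 / 9.6
= 6.25 units/hour (bottleneck: 9.6min)


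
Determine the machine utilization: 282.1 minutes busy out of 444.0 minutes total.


Utilization = busy / total × 100
= 282.1 / 444.0 × 100
= 63.5%


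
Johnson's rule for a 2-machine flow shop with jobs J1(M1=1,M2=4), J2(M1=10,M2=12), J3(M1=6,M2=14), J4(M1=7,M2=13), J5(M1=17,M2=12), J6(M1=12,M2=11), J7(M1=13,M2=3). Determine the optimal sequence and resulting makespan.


Johnson's rule:
Group 1 (M1≤M2, sort by M1): ['J1', 'J3', 'J4', 'J2']
Group 2 (M1>M2, sort desc M2): ['J5', 'J6', 'J7']
Sequence: J1 → J3 → J4 → J2 → J5 → J6 → J7
Makespan calculation:
  J1: M1 done=1, M2 done=5
  J3: M1 done=7, M2 done=21
  J4: M1 done=14, M2 done=34
  J2: M1 done=24, M2 done=46
  J5: M1 done=41, M2 done=58
  J6: M1 done=53, M2 done=69
  J7: M1 done=66, M2 done=72
= Sequence: J1 → J3 → J4 → J2 → J5 → J6 → J7, Makespan: 72


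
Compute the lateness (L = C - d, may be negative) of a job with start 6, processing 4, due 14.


Completion = 6 + 4 = 10
Lateness = C - d = 10 - 14
= -4


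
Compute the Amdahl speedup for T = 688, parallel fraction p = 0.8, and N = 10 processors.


Amdahl's law: T_p = T × ((1-p) + p/N)
= 688 × ((1-0.8) + 0.8/10)
= 688 × (0.20 + 0.0800)
= 688 × 0.2800
= 192.64
Speedup = 688/192.64
= 3.57×


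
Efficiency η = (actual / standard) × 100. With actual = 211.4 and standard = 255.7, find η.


Efficiency = (actual / standard) × 100
= (211.4 / 255.7) × 100
= 82.7%


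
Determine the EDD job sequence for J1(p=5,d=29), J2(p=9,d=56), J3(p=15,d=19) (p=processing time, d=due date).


EDD: sort by earliest due date
  J3: d=19, p=15
  J1: d=29, p=5
  J2: d=56, p=9
Order: J3 → J1 → J2


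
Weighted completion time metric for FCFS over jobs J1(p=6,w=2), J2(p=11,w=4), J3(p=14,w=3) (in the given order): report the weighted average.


Completion times:
  J1: C=6, w×C=2×6=12
  J2: C=17, w×C=4×17=68
  J3: C=31, w×C=3×31=93
Sum w×C = 173
Sum w = 9
Weighted avg = 173/9
= 19.22


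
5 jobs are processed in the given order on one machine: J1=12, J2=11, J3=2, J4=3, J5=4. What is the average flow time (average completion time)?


Completion times:
  J1: completes at 12
  J2: completes at 23
  J3: completes at 25
  J4: completes at 28
  J5: completes at 32
Sum = 120
Average = 120/5
= 24.00


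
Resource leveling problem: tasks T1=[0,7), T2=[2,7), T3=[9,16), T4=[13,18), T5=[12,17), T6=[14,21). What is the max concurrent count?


Check each time point for overlaps:
  t=14: 4 tasks active (T3, T4, T5, T6)
Max concurrent = 4


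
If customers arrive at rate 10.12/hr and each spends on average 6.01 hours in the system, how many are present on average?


Little's law: L = λ × W
= 10.12 × 6.01
= 60.82


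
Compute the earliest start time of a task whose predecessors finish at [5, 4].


ES = max of all predecessor completion times
Predecessors: [5, 4]
ES = max(5, 4)
= 5


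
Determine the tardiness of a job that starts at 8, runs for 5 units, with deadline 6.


Completion = start + processing = 8 + 5 = 13
Tardiness = max(0, C - d) = max(0, 13 - 6)
= max(0, 7)
= 7


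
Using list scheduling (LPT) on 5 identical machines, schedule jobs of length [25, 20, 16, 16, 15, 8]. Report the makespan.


Jobs (LPT sorted): [25, 20, 16, 16, 15, 8]
Machines: 5
  J=25 → Machine 1 (load: 0+25=25)
  J=20 → Machine 2 (load: 0+20=20)
  J=16 → Machine 3 (load: 0+16=16)
  J=16 → Machine 4 (load: 0+16=16)
  J=15 → Machine 5 (load: 0+15=15)
  J=8 → Machine 5 (load: 15+8=23)
Machine loads: [25, 20, 16, 16, 23]
Makespan = max = 25 time units


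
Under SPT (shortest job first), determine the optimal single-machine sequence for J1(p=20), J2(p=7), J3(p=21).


SPT: sort by shortest processing time
  J2: p=7
  J1: p=20
  J3: p=21
Order: J2 → J1 → J3


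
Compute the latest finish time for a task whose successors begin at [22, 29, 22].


LF = min of all successor start times
Successors start at: [22, 29, 22]
LF = min(22, 29, 22)
= 22


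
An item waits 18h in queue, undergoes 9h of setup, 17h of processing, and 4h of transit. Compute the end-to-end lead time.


Lead time = queue + setup + processing + transit
= 18 + 9 + 17 + 4
= 48 hours


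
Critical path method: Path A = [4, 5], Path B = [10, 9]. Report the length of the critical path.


Path A: 4 + 5 = 9
Path B: 10 + 9 = 19
Critical path = longest = max(9, 19)
= 19 (Path B)


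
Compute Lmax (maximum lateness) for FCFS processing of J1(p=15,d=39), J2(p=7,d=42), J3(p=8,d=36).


Lateness per job (L = C - d):
  J1: C=15, d=39, L=-24
  J2: C=22, d=42, L=-20
  J3: C=30, d=36, L=-6
Lmax = max(-24, -20, -6)
= -6


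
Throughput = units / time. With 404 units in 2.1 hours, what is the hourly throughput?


Throughput = units / time
= 404 / 2.1
= 192.4 units/hour


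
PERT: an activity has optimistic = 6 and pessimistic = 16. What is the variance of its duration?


σ² = ((p - o) / 6)² = (p - o)² / 36
= (16 - 6)² / 36
= 10² / 36
= 100 / 36
= 2.7778


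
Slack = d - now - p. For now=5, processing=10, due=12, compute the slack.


Slack = due - current_time - processing
= 12 - 5 - 10
= -3


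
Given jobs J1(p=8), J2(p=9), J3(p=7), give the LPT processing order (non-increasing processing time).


LPT: sort by longest processing time first
  J2: p=9
  J1: p=8
  J3: p=7
Order: J2 → J1 → J3


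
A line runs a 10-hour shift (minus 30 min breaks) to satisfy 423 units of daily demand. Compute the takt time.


Available = 10×60 - 30 = 570 min
Takt time = 570 / 423
= 1.35 min/unit


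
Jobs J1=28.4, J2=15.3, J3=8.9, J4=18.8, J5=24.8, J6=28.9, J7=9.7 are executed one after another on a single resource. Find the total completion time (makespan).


Sequential makespan: sum all processing times
= 28.4 + 15.3 + 8.9 + 18.8 + 24.8 + 28.9 + 9.7
= 134.8 time units


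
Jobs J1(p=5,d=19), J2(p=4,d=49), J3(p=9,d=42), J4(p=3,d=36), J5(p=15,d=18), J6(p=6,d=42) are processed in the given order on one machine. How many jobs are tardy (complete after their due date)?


Completion vs due date:
  J1: C=5, d=19 → on time
  J2: C=9, d=49 → on time
  J3: C=18, d=42 → on time
  J4: C=21, d=36 → on time
  J5: C=36, d=18 → TARDY
  J6: C=42, d=42 → on time
Tardy jobs: J5
Count = 1


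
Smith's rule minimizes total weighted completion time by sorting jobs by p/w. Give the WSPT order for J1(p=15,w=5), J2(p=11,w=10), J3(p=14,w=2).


WSPT (Smith's rule): sort by p/w ascending
  J2: p/w = 11/10 = 1.100
  J1: p/w = 15/5 = 3.000
  J3: p/w = 14/2 = 7.000
Order: J2 → J1 → J3


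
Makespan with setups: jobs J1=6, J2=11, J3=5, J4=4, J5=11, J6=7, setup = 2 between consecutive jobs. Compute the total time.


Makespan = Σ processing + (n-1) × setup
= (6 + 11 + 5 + 4 + 11 + 7) + (6-1)×2
= 44 + 10
= 54 time units


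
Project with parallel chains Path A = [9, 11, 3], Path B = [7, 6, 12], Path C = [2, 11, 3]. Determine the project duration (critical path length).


Path A: 9 + 11 + 3 = 23
Path B: 7 + 6 + 12 = 25
Path C: 2 + 11 + 3 = 16
Critical path = longest = max(23, 25, 16)
= 25 (Path B)


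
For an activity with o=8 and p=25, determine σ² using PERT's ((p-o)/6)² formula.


σ² = ((p - o) / 6)² = (p - o)² / 36
= (25 - 8)² / 36
= 17² / 36
= 289 / 36
= 8.0278


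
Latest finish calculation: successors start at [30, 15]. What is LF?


LF = min of all successor start times
Successors start at: [30, 15]
LF = min(30, 15)
= 15


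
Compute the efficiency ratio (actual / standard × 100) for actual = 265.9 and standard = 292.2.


Efficiency = (actual / standard) × 100
= (265.9 / 292.2) × 100
= 91.0%


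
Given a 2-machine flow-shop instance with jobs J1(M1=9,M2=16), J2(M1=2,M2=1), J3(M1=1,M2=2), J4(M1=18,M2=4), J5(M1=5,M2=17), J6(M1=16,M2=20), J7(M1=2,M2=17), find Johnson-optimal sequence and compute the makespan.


Johnson's rule:
Group 1 (M1≤M2, sort by M1): ['J3', 'J7', 'J5', 'J1', 'J6']
Group 2 (M1>M2, sort desc M2): ['J4', 'J2']
Sequence: J3 → J7 → J5 → J1 → J6 → J4 → J2
Makespan calculation:
  J3: M1 done=1, M2 done=3
  J7: M1 done=3, M2 done=20
  J5: M1 done=8, M2 done=37
  J1: M1 done=17, M2 done=53
  J6: M1 done=33, M2 done=73
  J4: M1 done=51, M2 done=77
  J2: M1 done=53, M2 done=78
= Sequence: J3 → J7 → J5 → J1 → J6 → J4 → J2, Makespan: 78


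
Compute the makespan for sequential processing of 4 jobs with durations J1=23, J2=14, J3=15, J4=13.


Sequential makespan: sum all processing times
= 23 + 14 + 15 + 13
= 65 time units


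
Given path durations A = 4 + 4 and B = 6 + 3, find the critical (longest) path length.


Path A: 4 + 4 = 8
Path B: 6 + 3 = 9
Critical path = longest = max(8, 9)
= 9 (Path B)


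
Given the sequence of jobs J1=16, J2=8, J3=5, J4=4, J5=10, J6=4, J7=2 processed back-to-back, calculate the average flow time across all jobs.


Completion times:
  J1: completes at 16
  J2: completes at 24
  J3: completes at 29
  J4: completes at 33
  J5: completes at 43
  J6: completes at 47
  J7: completes at 49
Sum = 241
Average = 241/7
= 34.43


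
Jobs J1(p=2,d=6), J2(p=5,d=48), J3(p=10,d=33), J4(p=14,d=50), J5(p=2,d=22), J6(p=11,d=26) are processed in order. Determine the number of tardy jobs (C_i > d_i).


Completion vs due date:
  J1: C=2, d=6 → on time
  J2: C=7, d=48 → on time
  J3: C=17, d=33 → on time
  J4: C=31, d=50 → on time
  J5: C=33, d=22 → TARDY
  J6: C=44, d=26 → TARDY
Tardy jobs: J5, J6
Count = 2


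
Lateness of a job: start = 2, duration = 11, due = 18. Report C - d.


Completion = 2 + 11 = 13
Lateness = C - d = 13 - 18
= -5


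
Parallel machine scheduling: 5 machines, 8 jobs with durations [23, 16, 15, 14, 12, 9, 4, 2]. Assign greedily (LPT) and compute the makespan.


Jobs (LPT sorted): [23, 16, 15, 14, 12, 9, 4, 2]
Machines: 5
  J=23 → Machine 1 (load: 0+23=23)
  J=16 → Machine 2 (load: 0+16=16)
  J=15 → Machine 3 (load: 0+15=15)
  J=14 → Machine 4 (load: 0+14=14)
  J=12 → Machine 5 (load: 0+12=12)
  J=9 → Machine 5 (load: 12+9=21)
  J=4 → Machine 4 (load: 14+4=18)
  J=2 → Machine 3 (load: 15+2=17)
Machine loads: [23, 16, 17, 18, 21]
Makespan = max = 23 time units


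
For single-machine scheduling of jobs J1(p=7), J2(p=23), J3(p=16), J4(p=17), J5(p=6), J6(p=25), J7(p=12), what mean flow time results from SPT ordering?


SPT order: J5 → J1 → J7 → J3 → J4 → J2 → J6
Completion times:
  J5: C=6
  J1: C=13
  J7: C=25
  J3: C=41
  J4: C=58
  J2: C=81
  J6: C=106
Sum = 330, n = 7
Mean flow = 330/7
= 47.14


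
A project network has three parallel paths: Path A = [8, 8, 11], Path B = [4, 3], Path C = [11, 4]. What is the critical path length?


Path A: 8 + 8 + 11 = 27
Path B: 4 + 3 = 7
Path C: 11 + 4 = 15
Critical path = longest = max(27, 7, 15)
= 27 (Path A)


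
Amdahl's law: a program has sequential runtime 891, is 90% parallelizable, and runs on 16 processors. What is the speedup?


Amdahl's law: T_p = T × ((1-p) + p/N)
= 891 × ((1-0.9) + 0.9/16)
= 891 × (0.10 + 0.0563)
= 891 × 0.1562
= 139.22
Speedup = 891/139.22
= 6.40×


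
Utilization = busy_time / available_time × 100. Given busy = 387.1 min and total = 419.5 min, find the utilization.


Utilization = busy / total × 100
= 387.1 / 419.5 × 100
= 92.3%


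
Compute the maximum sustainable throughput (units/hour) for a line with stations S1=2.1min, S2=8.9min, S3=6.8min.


Bottleneck = longest station time
Station times: [2.1, 8.9, 6.8]
Max = 8.9 min
Rate = 60 / 8.9
= 6.74 units/hour (bottleneck: 8.9min)


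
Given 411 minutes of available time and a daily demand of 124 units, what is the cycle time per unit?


Cycle time = available time / demand
= 411 / 124
= 3.31 min/unit


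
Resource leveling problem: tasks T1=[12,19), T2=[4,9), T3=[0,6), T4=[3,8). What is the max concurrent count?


Check each time point for overlaps:
  t=4: 3 tasks active (T2, T3, T4)
Max concurrent = 3


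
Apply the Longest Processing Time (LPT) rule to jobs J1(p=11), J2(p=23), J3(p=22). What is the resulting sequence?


LPT: sort by longest processing time first
  J2: p=23
  J3: p=22
  J1: p=11
Order: J2 → J3 → J1


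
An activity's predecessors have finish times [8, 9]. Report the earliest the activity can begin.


ES = max of all predecessor completion times
Predecessors: [8, 9]
ES = max(8, 9)
= 9


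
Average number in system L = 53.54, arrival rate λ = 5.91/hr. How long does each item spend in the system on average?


Little's law: L = λW → W = L / λ
= 53.54 / 5.91
= 9.06 hours


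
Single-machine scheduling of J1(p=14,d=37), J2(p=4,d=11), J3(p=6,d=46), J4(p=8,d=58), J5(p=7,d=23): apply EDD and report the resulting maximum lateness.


EDD order: J2 → J5 → J1 → J3 → J4
Completion and lateness:
  J2: C=4, d=11, L=4-11=-7
  J5: C=11, d=23, L=11-23=-12
  J1: C=25, d=37, L=25-37=-12
  J3: C=31, d=46, L=31-46=-15
  J4: C=39, d=58, L=39-58=-19
Lmax = max(-7, -12, -12, -15, -19)
= -7


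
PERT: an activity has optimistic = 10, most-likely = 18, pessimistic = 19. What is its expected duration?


te = (o + 4m + p) / 6
= (10 + 4×18 + 19) / 6
= (10 + 72 + 19) / 6
= 101 / 6
= 16.83


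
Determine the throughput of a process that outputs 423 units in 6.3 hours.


Throughput = units / time
= 423 / 6.3
= 67.1 units/hour


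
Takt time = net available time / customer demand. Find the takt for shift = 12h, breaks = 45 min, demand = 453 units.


Available = 12×60 - 45 = 675 min
Takt time = 675 / 453
= 1.49 min/unit


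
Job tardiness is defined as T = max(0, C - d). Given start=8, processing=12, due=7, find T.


Completion = start + processing = 8 + 12 = 20
Tardiness = max(0, C - d) = max(0, 20 - 7)
= max(0, 13)
= 13


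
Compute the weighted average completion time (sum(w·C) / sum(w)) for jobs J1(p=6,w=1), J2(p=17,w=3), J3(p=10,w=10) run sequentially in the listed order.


Completion times:
  J1: C=6, w×C=1×6=6
  J2: C=23, w×C=3×23=69
  J3: C=33, w×C=10×33=330
Sum w×C = 405
Sum w = 14
Weighted avg = 405/14
= 28.93


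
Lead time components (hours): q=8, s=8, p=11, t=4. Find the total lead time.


Lead time = queue + setup + processing + transit
= 8 + 8 + 11 + 4
= 31 hours


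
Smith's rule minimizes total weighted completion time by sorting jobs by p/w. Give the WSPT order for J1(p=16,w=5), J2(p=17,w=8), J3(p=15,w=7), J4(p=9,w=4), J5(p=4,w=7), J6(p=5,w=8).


WSPT (Smith's rule): sort by p/w ascending
  J5: p/w = 4/7 = 0.571
  J6: p/w = 5/8 = 0.625
  J2: p/w = 17/8 = 2.125
  J3: p/w = 15/7 = 2.143
  J4: p/w = 9/4 = 2.250
  J1: p/w = 16/5 = 3.200
Order: J5 → J6 → J2 → J3 → J4 → J1


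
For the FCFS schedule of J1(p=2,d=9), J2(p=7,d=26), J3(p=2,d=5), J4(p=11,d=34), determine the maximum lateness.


Lateness per job (L = C - d):
  J1: C=2, d=9, L=-7
  J2: C=9, d=26, L=-17
  J3: C=11, d=5, L=6
  J4: C=22, d=34, L=-12
Lmax = max(-7, -17, 6, -12)
= 6


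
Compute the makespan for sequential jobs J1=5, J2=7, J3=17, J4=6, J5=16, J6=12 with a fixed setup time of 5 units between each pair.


Makespan = Σ processing + (n-1) × setup
= (5 + 7 + 17 + 6 + 16 + 12) + (6-1)×5
= 63 + 25
= 88 time units


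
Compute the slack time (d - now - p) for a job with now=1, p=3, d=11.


Slack = due - current_time - processing
= 11 - 1 - 3
= 7


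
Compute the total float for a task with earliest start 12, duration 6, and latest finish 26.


EF = ES + duration = 12 + 6 = 18
LS = LF - duration = 26 - 6 = 20
Total Float = LF - EF = 26 - 18
(or LS - ES = 20 - 12)
= 8


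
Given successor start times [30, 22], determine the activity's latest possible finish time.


LF = min of all successor start times
Successors start at: [30, 22]
LF = min(30, 22)
= 22


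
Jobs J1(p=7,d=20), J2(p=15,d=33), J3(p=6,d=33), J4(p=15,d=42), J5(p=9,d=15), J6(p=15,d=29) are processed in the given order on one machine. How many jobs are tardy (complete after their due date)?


Completion vs due date:
  J1: C=7, d=20 → on time
  J2: C=22, d=33 → on time
  J3: C=28, d=33 → on time
  J4: C=43, d=42 → TARDY
  J5: C=52, d=15 → TARDY
  J6: C=67, d=29 → TARDY
Tardy jobs: J4, J5, J6
Count = 3


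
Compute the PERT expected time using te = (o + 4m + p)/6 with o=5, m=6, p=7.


te = (o + 4m + p) / 6
= (5 + 4×6 + 7) / 6
= (5 + 24 + 7) / 6
= 36 / 6
= 6.00


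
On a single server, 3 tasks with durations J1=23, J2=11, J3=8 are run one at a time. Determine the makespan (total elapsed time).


Sequential makespan: sum all processing times
= 23 + 11 + 8
= 42 time units


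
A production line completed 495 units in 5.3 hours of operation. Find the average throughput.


Throughput = units / time
= 495 / 5.3
= 93.4 units/hour


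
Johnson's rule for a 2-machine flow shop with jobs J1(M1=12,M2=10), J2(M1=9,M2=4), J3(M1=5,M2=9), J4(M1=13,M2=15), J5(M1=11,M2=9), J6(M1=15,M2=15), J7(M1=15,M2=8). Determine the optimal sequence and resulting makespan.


Johnson's rule:
Group 1 (M1≤M2, sort by M1): ['J3', 'J4', 'J6']
Group 2 (M1>M2, sort desc M2): ['J1', 'J5', 'J7', 'J2']
Sequence: J3 → J4 → J6 → J1 → J5 → J7 → J2
Makespan calculation:
  J3: M1 done=5, M2 done=14
  J4: M1 done=18, M2 done=33
  J6: M1 done=33, M2 done=48
  J1: M1 done=45, M2 done=58
  J5: M1 done=56, M2 done=67
  J7: M1 done=71, M2 done=79
  J2: M1 done=80, M2 done=84
= Sequence: J3 → J4 → J6 → J1 → J5 → J7 → J2, Makespan: 84


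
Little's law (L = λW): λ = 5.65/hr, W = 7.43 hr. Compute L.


Little's law: L = λ × W
= 5.65 × 7.43
= 41.98


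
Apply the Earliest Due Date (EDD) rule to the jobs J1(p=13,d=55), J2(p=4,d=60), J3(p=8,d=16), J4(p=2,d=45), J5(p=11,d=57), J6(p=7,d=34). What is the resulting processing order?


EDD: sort by earliest due date
  J3: d=16, p=8
  J6: d=34, p=7
  J4: d=45, p=2
  J1: d=55, p=13
  J5: d=57, p=11
  J2: d=60, p=4
Order: J3 → J6 → J4 → J1 → J5 → J2


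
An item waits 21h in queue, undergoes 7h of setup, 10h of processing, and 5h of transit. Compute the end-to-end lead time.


Lead time = queue + setup + processing + transit
= 21 + 7 + 10 + 5
= 43 hours
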